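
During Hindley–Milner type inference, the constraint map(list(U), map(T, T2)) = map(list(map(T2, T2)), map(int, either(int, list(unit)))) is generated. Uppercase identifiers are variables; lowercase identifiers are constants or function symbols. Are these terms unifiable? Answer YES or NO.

YES

Decompose map/2: list(U) = list(map(T2, T2)),  map(T, T2) = map(int, either(int, list(unit))).
Decompose list/1: U = map(T2, T2).
Bind U := map(T2, T2); no other remaining equation mentions U.
Decompose map/2: T = int,  T2 = either(int, list(unit)).
Bind T := int; no other remaining equation mentions T.
Bind T2 := either(int, list(unit)). Substituting into the earlier binding gives U := map(either(int, list(unit)), either(int, list(unit))).
No equations remain and no clash or occurs-check failure arose, so a unifier exists.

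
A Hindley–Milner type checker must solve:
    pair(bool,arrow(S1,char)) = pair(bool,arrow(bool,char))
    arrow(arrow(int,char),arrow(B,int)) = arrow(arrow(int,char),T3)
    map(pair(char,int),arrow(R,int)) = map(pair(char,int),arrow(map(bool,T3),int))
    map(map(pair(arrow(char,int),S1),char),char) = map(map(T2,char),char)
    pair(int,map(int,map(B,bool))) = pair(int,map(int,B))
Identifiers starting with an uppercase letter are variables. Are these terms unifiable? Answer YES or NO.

NO

Decompose pair/2: bool = bool,  arrow(S1,char) = arrow(bool,char).
Delete trivial equation bool = bool.
Decompose arrow/2: S1 = bool,  char = char.
Bind S1 := bool; substituting into the one remaining equation that mentions S1 gives: map(map(pair(arrow(char,int),bool),char),char) = map(map(T2,char),char).
Delete trivial equation char = char.
Decompose arrow/2: arrow(int,char) = arrow(int,char),  arrow(B,int) = T3.
Delete trivial equation arrow(int,char) = arrow(int,char).
Bind T3 := arrow(B,int); substituting into the one remaining equation that mentions T3 gives: map(pair(char,int),arrow(R,int)) = map(pair(char,int),arrow(map(bool,arrow(B,int)),int)).
Decompose map/2: pair(char,int) = pair(char,int),  arrow(R,int) = arrow(map(bool,arrow(B,int)),int).
Delete trivial equation pair(char,int) = pair(char,int).
Decompose arrow/2: R = map(bool,arrow(B,int)),  int = int.
Bind R := map(bool,arrow(B,int)); no other remaining equation mentions R.
Delete trivial equation int = int.
Decompose map/2: map(pair(arrow(char,int),bool),char) = map(T2,char),  char = char.
Decompose map/2: pair(arrow(char,int),bool) = T2,  char = char.
Bind T2 := pair(arrow(char,int),bool); no other remaining equation mentions T2.
Delete trivial equation char = char.
Delete trivial equation char = char.
Decompose pair/2: int = int,  map(int,map(B,bool)) = map(int,B).
Delete trivial equation int = int.
Decompose map/2: int = int,  map(B,bool) = B.
Delete trivial equation int = int.
Occurs check fails: B occurs in map(B,bool); the equation B = map(B,bool) has no finite solution.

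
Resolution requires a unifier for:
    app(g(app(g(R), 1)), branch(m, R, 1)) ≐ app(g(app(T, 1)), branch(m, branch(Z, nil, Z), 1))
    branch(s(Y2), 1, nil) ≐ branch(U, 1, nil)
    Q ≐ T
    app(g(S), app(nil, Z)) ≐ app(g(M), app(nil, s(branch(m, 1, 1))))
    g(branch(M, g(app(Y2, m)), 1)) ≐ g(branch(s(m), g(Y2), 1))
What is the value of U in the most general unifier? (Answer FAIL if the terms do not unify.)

Decompose app/2: g(app(g(R), 1)) ≐ g(app(T, 1)),  branch(m, R, 1) ≐ branch(m, branch(Z, nil, Z), 1).
Decompose g/1: app(g(R), 1) ≐ app(T, 1).
Decompose app/2: g(R) ≐ T,  1 ≐ 1.
Bind T := g(R); substituting into the one remaining equation that mentions T gives: Q ≐ g(R).
Delete trivial equation 1 ≐ 1.
Decompose branch/3: m ≐ m,  R ≐ branch(Z, nil, Z),  1 ≐ 1.
Delete trivial equation m ≐ m.
Bind R := branch(Z, nil, Z); substituting into the one remaining equation that mentions R gives: Q ≐ g(branch(Z, nil, Z)). Substituting into the earlier binding gives T := g(branch(Z, nil, Z)).
Delete trivial equation 1 ≐ 1.
Decompose branch/3: s(Y2) ≐ U,  1 ≐ 1,  nil ≐ nil.
Bind U := s(Y2); no other remaining equation mentions U.
Delete trivial equation 1 ≐ 1.
Delete trivial equation nil ≐ nil.
Bind Q := g(branch(Z, nil, Z)); no other remaining equation mentions Q.
Decompose app/2: g(S) ≐ g(M),  app(nil, Z) ≐ app(nil, s(branch(m, 1, 1))).
Decompose g/1: S ≐ M.
Bind S := M; no other remaining equation mentions S.
Decompose app/2: nil ≐ nil,  Z ≐ s(branch(m, 1, 1)).
Delete trivial equation nil ≐ nil.
Bind Z := s(branch(m, 1, 1)); no other remaining equation mentions Z. Substituting into the earlier bindings gives T := g(branch(s(branch(m, 1, 1)), nil, s(branch(m, 1, 1)))), R := branch(s(branch(m, 1, 1)), nil, s(branch(m, 1, 1))), Q := g(branch(s(branch(m, 1, 1)), nil, s(branch(m, 1, 1)))).
Decompose g/1: branch(M, g(app(Y2, m)), 1) ≐ branch(s(m), g(Y2), 1).
Decompose branch/3: M ≐ s(m),  g(app(Y2, m)) ≐ g(Y2),  1 ≐ 1.
Bind M := s(m); no other remaining equation mentions M. Substituting into the earlier binding gives S := s(m).
Decompose g/1: app(Y2, m) ≐ Y2.
Occurs check fails: Y2 occurs in app(Y2, m); the equation Y2 ≐ app(Y2, m) has no finite solution.

FAIL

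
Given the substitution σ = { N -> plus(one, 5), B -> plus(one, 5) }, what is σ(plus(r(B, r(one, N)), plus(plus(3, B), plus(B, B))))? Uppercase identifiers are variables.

Replace each occurrence of N with plus(one, 5).
Replace each occurrence of B with plus(one, 5).
Result: plus(r(plus(one, 5), r(one, plus(one, 5))), plus(plus(3, plus(one, 5)), plus(plus(one, 5), plus(one, 5)))).

plus(r(plus(one, 5), r(one, plus(one, 5))), plus(plus(3, plus(one, 5)), plus(plus(one, 5), plus(one, 5))))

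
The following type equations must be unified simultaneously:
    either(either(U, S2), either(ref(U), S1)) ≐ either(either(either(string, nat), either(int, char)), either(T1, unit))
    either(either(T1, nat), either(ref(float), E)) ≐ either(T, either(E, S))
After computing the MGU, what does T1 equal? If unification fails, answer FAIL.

ref(either(string, nat))

Decompose either/2: either(U, S2) ≐ either(either(string, nat), either(int, char)),  either(ref(U), S1) ≐ either(T1, unit).
Decompose either/2: U ≐ either(string, nat),  S2 ≐ either(int, char).
Bind U := either(string, nat); substituting into the one remaining equation that mentions U gives: either(ref(either(string, nat)), S1) ≐ either(T1, unit).
Bind S2 := either(int, char); no other remaining equation mentions S2.
Decompose either/2: ref(either(string, nat)) ≐ T1,  S1 ≐ unit.
Bind T1 := ref(either(string, nat)); substituting into the one remaining equation that mentions T1 gives: either(either(ref(either(string, nat)), nat), either(ref(float), E)) ≐ either(T, either(E, S)).
Bind S1 := unit; no other remaining equation mentions S1.
Decompose either/2: either(ref(either(string, nat)), nat) ≐ T,  either(ref(float), E) ≐ either(E, S).
Bind T := either(ref(either(string, nat)), nat); no other remaining equation mentions T.
Decompose either/2: ref(float) ≐ E,  E ≐ S.
Bind E := ref(float); substituting into the remaining equation gives: ref(float) ≐ S.
Bind S := ref(float).
MGU = { U ↦ either(string, nat), S2 ↦ either(int, char), T1 ↦ ref(either(string, nat)), S1 ↦ unit, T ↦ either(ref(either(string, nat)), nat), E ↦ ref(float), S ↦ ref(float) }, so T1 ↦ ref(either(string, nat)).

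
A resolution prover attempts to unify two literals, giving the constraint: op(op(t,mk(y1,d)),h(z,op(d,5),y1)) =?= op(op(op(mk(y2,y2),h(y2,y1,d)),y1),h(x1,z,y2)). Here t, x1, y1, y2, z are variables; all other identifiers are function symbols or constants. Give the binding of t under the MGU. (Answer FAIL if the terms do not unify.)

FAIL

Decompose op/2: op(t,mk(y1,d)) =?= op(op(mk(y2,y2),h(y2,y1,d)),y1),  h(z,op(d,5),y1) =?= h(x1,z,y2).
Decompose op/2: t =?= op(mk(y2,y2),h(y2,y1,d)),  mk(y1,d) =?= y1.
Bind t := op(mk(y2,y2),h(y2,y1,d)); no other remaining equation mentions t.
Occurs check fails: y1 occurs in mk(y1,d); the equation y1 =?= mk(y1,d) has no finite solution.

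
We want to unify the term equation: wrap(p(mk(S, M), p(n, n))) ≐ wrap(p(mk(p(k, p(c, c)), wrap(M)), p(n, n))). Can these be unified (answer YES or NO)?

Decompose wrap/1: p(mk(S, M), p(n, n)) ≐ p(mk(p(k, p(c, c)), wrap(M)), p(n, n)).
Decompose p/2: mk(S, M) ≐ mk(p(k, p(c, c)), wrap(M)),  p(n, n) ≐ p(n, n).
Decompose mk/2: S ≐ p(k, p(c, c)),  M ≐ wrap(M).
Bind S := p(k, p(c, c)); no other remaining equation mentions S.
Occurs check fails: M occurs in wrap(M); the equation M ≐ wrap(M) has no finite solution.

NO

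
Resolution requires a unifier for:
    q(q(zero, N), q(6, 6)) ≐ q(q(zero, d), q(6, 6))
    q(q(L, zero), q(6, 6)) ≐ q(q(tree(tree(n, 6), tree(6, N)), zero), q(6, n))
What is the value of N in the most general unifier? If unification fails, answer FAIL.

FAIL

Decompose q/2: q(zero, N) ≐ q(zero, d),  q(6, 6) ≐ q(6, 6).
Decompose q/2: zero ≐ zero,  N ≐ d.
Delete trivial equation zero ≐ zero.
Bind N := d; substituting into the one remaining equation that mentions N gives: q(q(L, zero), q(6, 6)) ≐ q(q(tree(tree(n, 6), tree(6, d)), zero), q(6, n)).
Delete trivial equation q(6, 6) ≐ q(6, 6).
Decompose q/2: q(L, zero) ≐ q(tree(tree(n, 6), tree(6, d)), zero),  q(6, 6) ≐ q(6, n).
Decompose q/2: L ≐ tree(tree(n, 6), tree(6, d)),  zero ≐ zero.
Bind L := tree(tree(n, 6), tree(6, d)); no other remaining equation mentions L.
Delete trivial equation zero ≐ zero.
Decompose q/2: 6 ≐ 6,  6 ≐ n.
Delete trivial equation 6 ≐ 6.
Clash: constants 6 and n differ; no unifier exists.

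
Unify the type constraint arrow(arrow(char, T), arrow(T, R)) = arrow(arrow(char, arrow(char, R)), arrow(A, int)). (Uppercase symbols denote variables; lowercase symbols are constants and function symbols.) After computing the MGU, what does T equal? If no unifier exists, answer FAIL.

Decompose arrow/2: arrow(char, T) = arrow(char, arrow(char, R)),  arrow(T, R) = arrow(A, int).
Decompose arrow/2: char = char,  T = arrow(char, R).
Delete trivial equation char = char.
Bind T := arrow(char, R); substituting into the remaining equation gives: arrow(arrow(char, R), R) = arrow(A, int).
Decompose arrow/2: arrow(char, R) = A,  R = int.
Bind A := arrow(char, R); no other remaining equation mentions A.
Bind R := int. Substituting into the earlier bindings gives T := arrow(char, int), A := arrow(char, int).
MGU = { T := arrow(char, int), A := arrow(char, int), R := int }, so T := arrow(char, int).

arrow(char, int)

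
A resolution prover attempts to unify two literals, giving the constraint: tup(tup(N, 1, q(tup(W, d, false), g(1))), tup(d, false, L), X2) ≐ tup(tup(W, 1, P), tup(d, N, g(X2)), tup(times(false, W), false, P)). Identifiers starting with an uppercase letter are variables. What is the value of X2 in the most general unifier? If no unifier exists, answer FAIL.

tup(times(false, false), false, q(tup(false, d, false), g(1)))

Decompose tup/3: tup(N, 1, q(tup(W, d, false), g(1))) ≐ tup(W, 1, P),  tup(d, false, L) ≐ tup(d, N, g(X2)),  X2 ≐ tup(times(false, W), false, P).
Decompose tup/3: N ≐ W,  1 ≐ 1,  q(tup(W, d, false), g(1)) ≐ P.
Bind N := W; substituting into the one remaining equation that mentions N gives: tup(d, false, L) ≐ tup(d, W, g(X2)).
Delete trivial equation 1 ≐ 1.
Bind P := q(tup(W, d, false), g(1)); substituting into the one remaining equation that mentions P gives: X2 ≐ tup(times(false, W), false, q(tup(W, d, false), g(1))).
Decompose tup/3: d ≐ d,  false ≐ W,  L ≐ g(X2).
Delete trivial equation d ≐ d.
Bind W := false; substituting into the one remaining equation that mentions W gives: X2 ≐ tup(times(false, false), false, q(tup(false, d, false), g(1))). Substituting into the earlier bindings gives N := false, P := q(tup(false, d, false), g(1)).
Bind L := g(X2); no other remaining equation mentions L.
Bind X2 := tup(times(false, false), false, q(tup(false, d, false), g(1))). Substituting into the earlier binding gives L := g(tup(times(false, false), false, q(tup(false, d, false), g(1)))).
MGU = { N := false, P := q(tup(false, d, false), g(1)), W := false, L := g(tup(times(false, false), false, q(tup(false, d, false), g(1)))), X2 := tup(times(false, false), false, q(tup(false, d, false), g(1))) }, so X2 := tup(times(false, false), false, q(tup(false, d, false), g(1))).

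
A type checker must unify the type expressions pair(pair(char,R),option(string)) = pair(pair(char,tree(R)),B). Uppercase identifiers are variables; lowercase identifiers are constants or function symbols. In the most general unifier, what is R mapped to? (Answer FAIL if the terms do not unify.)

FAIL

Decompose pair/2: pair(char,R) = pair(char,tree(R)),  option(string) = B.
Decompose pair/2: char = char,  R = tree(R).
Delete trivial equation char = char.
Occurs check fails: R occurs in tree(R); the equation R = tree(R) has no finite solution.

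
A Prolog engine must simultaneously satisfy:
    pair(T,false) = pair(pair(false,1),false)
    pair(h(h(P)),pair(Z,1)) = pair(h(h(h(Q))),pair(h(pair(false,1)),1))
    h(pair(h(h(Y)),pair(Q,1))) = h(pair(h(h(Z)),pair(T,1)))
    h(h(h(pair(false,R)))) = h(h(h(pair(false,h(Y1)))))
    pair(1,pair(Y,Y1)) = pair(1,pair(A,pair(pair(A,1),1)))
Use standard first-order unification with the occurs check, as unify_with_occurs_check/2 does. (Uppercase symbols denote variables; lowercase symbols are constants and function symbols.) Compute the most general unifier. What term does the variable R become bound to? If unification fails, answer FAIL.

Decompose pair/2: T = pair(false,1),  false = false.
Bind T := pair(false,1); substituting into the one remaining equation that mentions T gives: h(pair(h(h(Y)),pair(Q,1))) = h(pair(h(h(Z)),pair(pair(false,1),1))).
Delete trivial equation false = false.
Decompose pair/2: h(h(P)) = h(h(h(Q))),  pair(Z,1) = pair(h(pair(false,1)),1).
Decompose h/1: h(P) = h(h(Q)).
Decompose h/1: P = h(Q).
Bind P := h(Q); no other remaining equation mentions P.
Decompose pair/2: Z = h(pair(false,1)),  1 = 1.
Bind Z := h(pair(false,1)); substituting into the one remaining equation that mentions Z gives: h(pair(h(h(Y)),pair(Q,1))) = h(pair(h(h(h(pair(false,1)))),pair(pair(false,1),1))).
Delete trivial equation 1 = 1.
Decompose h/1: pair(h(h(Y)),pair(Q,1)) = pair(h(h(h(pair(false,1)))),pair(pair(false,1),1)).
Decompose pair/2: h(h(Y)) = h(h(h(pair(false,1)))),  pair(Q,1) = pair(pair(false,1),1).
Decompose h/1: h(Y) = h(h(pair(false,1))).
Decompose h/1: Y = h(pair(false,1)).
Bind Y := h(pair(false,1)); substituting into the one remaining equation that mentions Y gives: pair(1,pair(h(pair(false,1)),Y1)) = pair(1,pair(A,pair(pair(A,1),1))).
Decompose pair/2: Q = pair(false,1),  1 = 1.
Bind Q := pair(false,1); no other remaining equation mentions Q. Substituting into the earlier binding gives P := h(pair(false,1)).
Delete trivial equation 1 = 1.
Decompose h/1: h(h(pair(false,R))) = h(h(pair(false,h(Y1)))).
Decompose h/1: h(pair(false,R)) = h(pair(false,h(Y1))).
Decompose h/1: pair(false,R) = pair(false,h(Y1)).
Decompose pair/2: false = false,  R = h(Y1).
Delete trivial equation false = false.
Bind R := h(Y1); no other remaining equation mentions R.
Decompose pair/2: 1 = 1,  pair(h(pair(false,1)),Y1) = pair(A,pair(pair(A,1),1)).
Delete trivial equation 1 = 1.
Decompose pair/2: h(pair(false,1)) = A,  Y1 = pair(pair(A,1),1).
Bind A := h(pair(false,1)); substituting into the remaining equation gives: Y1 = pair(pair(h(pair(false,1)),1),1).
Bind Y1 := pair(pair(h(pair(false,1)),1),1). Substituting into the earlier binding gives R := h(pair(pair(h(pair(false,1)),1),1)).
MGU = { T = pair(false,1), P = h(pair(false,1)), Z = h(pair(false,1)), Y = h(pair(false,1)), Q = pair(false,1), R = h(pair(pair(h(pair(false,1)),1),1)), A = h(pair(false,1)), Y1 = pair(pair(h(pair(false,1)),1),1) }, so R = h(pair(pair(h(pair(false,1)),1),1)).

h(pair(pair(h(pair(false,1)),1),1))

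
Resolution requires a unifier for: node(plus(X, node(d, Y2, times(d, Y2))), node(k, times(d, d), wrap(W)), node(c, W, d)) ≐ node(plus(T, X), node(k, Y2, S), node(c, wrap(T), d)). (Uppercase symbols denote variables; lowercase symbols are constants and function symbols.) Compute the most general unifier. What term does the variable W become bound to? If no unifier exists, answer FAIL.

Decompose node/3: plus(X, node(d, Y2, times(d, Y2))) ≐ plus(T, X),  node(k, times(d, d), wrap(W)) ≐ node(k, Y2, S),  node(c, W, d) ≐ node(c, wrap(T), d).
Decompose plus/2: X ≐ T,  node(d, Y2, times(d, Y2)) ≐ X.
Bind X := T; substituting into the one remaining equation that mentions X gives: node(d, Y2, times(d, Y2)) ≐ T.
Bind T := node(d, Y2, times(d, Y2)); substituting into the one remaining equation that mentions T gives: node(c, W, d) ≐ node(c, wrap(node(d, Y2, times(d, Y2))), d). Substituting into the earlier binding gives X := node(d, Y2, times(d, Y2)).
Decompose node/3: k ≐ k,  times(d, d) ≐ Y2,  wrap(W) ≐ S.
Delete trivial equation k ≐ k.
Bind Y2 := times(d, d); substituting into the one remaining equation that mentions Y2 gives: node(c, W, d) ≐ node(c, wrap(node(d, times(d, d), times(d, times(d, d)))), d). Substituting into the earlier bindings gives X := node(d, times(d, d), times(d, times(d, d))), T := node(d, times(d, d), times(d, times(d, d))).
Bind S := wrap(W); no other remaining equation mentions S.
Decompose node/3: c ≐ c,  W ≐ wrap(node(d, times(d, d), times(d, times(d, d)))),  d ≐ d.
Delete trivial equation c ≐ c.
Bind W := wrap(node(d, times(d, d), times(d, times(d, d)))); no other remaining equation mentions W. Substituting into the earlier binding gives S := wrap(wrap(node(d, times(d, d), times(d, times(d, d))))).
Delete trivial equation d ≐ d.
MGU = { X -> node(d, times(d, d), times(d, times(d, d))), T -> node(d, times(d, d), times(d, times(d, d))), Y2 -> times(d, d), S -> wrap(wrap(node(d, times(d, d), times(d, times(d, d))))), W -> wrap(node(d, times(d, d), times(d, times(d, d)))) }, so W -> wrap(node(d, times(d, d), times(d, times(d, d)))).

wrap(node(d, times(d, d), times(d, times(d, d))))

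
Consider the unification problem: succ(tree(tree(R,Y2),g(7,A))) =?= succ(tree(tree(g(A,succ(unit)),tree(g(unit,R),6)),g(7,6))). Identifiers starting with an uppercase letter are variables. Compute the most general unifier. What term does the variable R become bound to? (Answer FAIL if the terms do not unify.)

g(6,succ(unit))

Decompose succ/1: tree(tree(R,Y2),g(7,A)) =?= tree(tree(g(A,succ(unit)),tree(g(unit,R),6)),g(7,6)).
Decompose tree/2: tree(R,Y2) =?= tree(g(A,succ(unit)),tree(g(unit,R),6)),  g(7,A) =?= g(7,6).
Decompose tree/2: R =?= g(A,succ(unit)),  Y2 =?= tree(g(unit,R),6).
Bind R := g(A,succ(unit)); substituting into the one remaining equation that mentions R gives: Y2 =?= tree(g(unit,g(A,succ(unit))),6).
Bind Y2 := tree(g(unit,g(A,succ(unit))),6); no other remaining equation mentions Y2.
Decompose g/2: 7 =?= 7,  A =?= 6.
Delete trivial equation 7 =?= 7.
Bind A := 6. Substituting into the earlier bindings gives R := g(6,succ(unit)), Y2 := tree(g(unit,g(6,succ(unit))),6).
MGU = { R := g(6,succ(unit)), Y2 := tree(g(unit,g(6,succ(unit))),6), A := 6 }, so R := g(6,succ(unit)).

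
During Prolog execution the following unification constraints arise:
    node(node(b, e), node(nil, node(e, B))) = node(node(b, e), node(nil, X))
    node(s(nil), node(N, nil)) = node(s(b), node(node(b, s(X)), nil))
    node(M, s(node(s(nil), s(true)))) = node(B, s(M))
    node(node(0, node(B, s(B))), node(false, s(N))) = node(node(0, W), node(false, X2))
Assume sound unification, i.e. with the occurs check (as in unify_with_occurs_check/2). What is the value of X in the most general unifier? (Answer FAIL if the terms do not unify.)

Decompose node/2: node(b, e) = node(b, e),  node(nil, node(e, B)) = node(nil, X).
Delete trivial equation node(b, e) = node(b, e).
Decompose node/2: nil = nil,  node(e, B) = X.
Delete trivial equation nil = nil.
Bind X := node(e, B); substituting into the one remaining equation that mentions X gives: node(s(nil), node(N, nil)) = node(s(b), node(node(b, s(node(e, B))), nil)).
Decompose node/2: s(nil) = s(b),  node(N, nil) = node(node(b, s(node(e, B))), nil).
Decompose s/1: nil = b.
Clash: constants nil and b differ; no unifier exists.

FAIL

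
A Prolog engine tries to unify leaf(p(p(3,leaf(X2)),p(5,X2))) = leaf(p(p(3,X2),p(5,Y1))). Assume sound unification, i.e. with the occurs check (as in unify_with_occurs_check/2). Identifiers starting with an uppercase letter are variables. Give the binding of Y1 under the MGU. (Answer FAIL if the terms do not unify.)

Decompose leaf/1: p(p(3,leaf(X2)),p(5,X2)) = p(p(3,X2),p(5,Y1)).
Decompose p/2: p(3,leaf(X2)) = p(3,X2),  p(5,X2) = p(5,Y1).
Decompose p/2: 3 = 3,  leaf(X2) = X2.
Delete trivial equation 3 = 3.
Occurs check fails: X2 occurs in leaf(X2); the equation X2 = leaf(X2) has no finite solution.

FAIL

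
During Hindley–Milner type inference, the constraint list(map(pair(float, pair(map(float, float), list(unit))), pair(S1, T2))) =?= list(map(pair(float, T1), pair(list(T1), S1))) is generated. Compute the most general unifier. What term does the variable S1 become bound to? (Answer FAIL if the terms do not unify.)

Decompose list/1: map(pair(float, pair(map(float, float), list(unit))), pair(S1, T2)) =?= map(pair(float, T1), pair(list(T1), S1)).
Decompose map/2: pair(float, pair(map(float, float), list(unit))) =?= pair(float, T1),  pair(S1, T2) =?= pair(list(T1), S1).
Decompose pair/2: float =?= float,  pair(map(float, float), list(unit)) =?= T1.
Delete trivial equation float =?= float.
Bind T1 := pair(map(float, float), list(unit)); substituting into the remaining equation gives: pair(S1, T2) =?= pair(list(pair(map(float, float), list(unit))), S1).
Decompose pair/2: S1 =?= list(pair(map(float, float), list(unit))),  T2 =?= S1.
Bind S1 := list(pair(map(float, float), list(unit))); substituting into the remaining equation gives: T2 =?= list(pair(map(float, float), list(unit))).
Bind T2 := list(pair(map(float, float), list(unit))).
MGU = { T1 := pair(map(float, float), list(unit)), S1 := list(pair(map(float, float), list(unit))), T2 := list(pair(map(float, float), list(unit))) }, so S1 := list(pair(map(float, float), list(unit))).

list(pair(map(float, float), list(unit)))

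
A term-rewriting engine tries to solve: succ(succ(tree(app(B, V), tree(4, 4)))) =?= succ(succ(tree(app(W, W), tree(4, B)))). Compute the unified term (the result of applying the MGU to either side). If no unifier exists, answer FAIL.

Decompose succ/1: succ(tree(app(B, V), tree(4, 4))) =?= succ(tree(app(W, W), tree(4, B))).
Decompose succ/1: tree(app(B, V), tree(4, 4)) =?= tree(app(W, W), tree(4, B)).
Decompose tree/2: app(B, V) =?= app(W, W),  tree(4, 4) =?= tree(4, B).
Decompose app/2: B =?= W,  V =?= W.
Bind B := W; substituting into the one remaining equation that mentions B gives: tree(4, 4) =?= tree(4, W).
Bind V := W; no other remaining equation mentions V.
Decompose tree/2: 4 =?= 4,  4 =?= W.
Delete trivial equation 4 =?= 4.
Bind W := 4. Substituting into the earlier bindings gives B := 4, V := 4.
Applying the MGU to either side gives succ(succ(tree(app(4, 4), tree(4, 4)))).

succ(succ(tree(app(4, 4), tree(4, 4))))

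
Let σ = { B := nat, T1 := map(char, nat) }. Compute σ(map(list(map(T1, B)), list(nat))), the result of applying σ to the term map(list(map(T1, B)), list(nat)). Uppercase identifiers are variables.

Replace each occurrence of B with nat.
Replace each occurrence of T1 with map(char, nat).
Result: map(list(map(map(char, nat), nat)), list(nat)).

map(list(map(map(char, nat), nat)), list(nat))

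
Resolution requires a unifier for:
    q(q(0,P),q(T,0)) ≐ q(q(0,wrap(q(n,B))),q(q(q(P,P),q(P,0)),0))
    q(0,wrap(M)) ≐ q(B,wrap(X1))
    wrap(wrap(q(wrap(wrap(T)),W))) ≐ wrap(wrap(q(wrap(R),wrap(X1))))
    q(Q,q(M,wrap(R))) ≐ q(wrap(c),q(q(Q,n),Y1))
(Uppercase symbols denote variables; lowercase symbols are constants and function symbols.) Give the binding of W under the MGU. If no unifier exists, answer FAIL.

wrap(q(wrap(c),n))

Decompose q/2: q(0,P) ≐ q(0,wrap(q(n,B))),  q(T,0) ≐ q(q(q(P,P),q(P,0)),0).
Decompose q/2: 0 ≐ 0,  P ≐ wrap(q(n,B)).
Delete trivial equation 0 ≐ 0.
Bind P := wrap(q(n,B)); substituting into the one remaining equation that mentions P gives: q(T,0) ≐ q(q(q(wrap(q(n,B)),wrap(q(n,B))),q(wrap(q(n,B)),0)),0).
Decompose q/2: T ≐ q(q(wrap(q(n,B)),wrap(q(n,B))),q(wrap(q(n,B)),0)),  0 ≐ 0.
Bind T := q(q(wrap(q(n,B)),wrap(q(n,B))),q(wrap(q(n,B)),0)); substituting into the one remaining equation that mentions T gives: wrap(wrap(q(wrap(wrap(q(q(wrap(q(n,B)),wrap(q(n,B))),q(wrap(q(n,B)),0)))),W))) ≐ wrap(wrap(q(wrap(R),wrap(X1)))).
Delete trivial equation 0 ≐ 0.
Decompose q/2: 0 ≐ B,  wrap(M) ≐ wrap(X1).
Bind B := 0; substituting into the one remaining equation that mentions B gives: wrap(wrap(q(wrap(wrap(q(q(wrap(q(n,0)),wrap(q(n,0))),q(wrap(q(n,0)),0)))),W))) ≐ wrap(wrap(q(wrap(R),wrap(X1)))). Substituting into the earlier bindings gives P := wrap(q(n,0)), T := q(q(wrap(q(n,0)),wrap(q(n,0))),q(wrap(q(n,0)),0)).
Decompose wrap/1: M ≐ X1.
Bind M := X1; substituting into the one remaining equation that mentions M gives: q(Q,q(X1,wrap(R))) ≐ q(wrap(c),q(q(Q,n),Y1)).
Decompose wrap/1: wrap(q(wrap(wrap(q(q(wrap(q(n,0)),wrap(q(n,0))),q(wrap(q(n,0)),0)))),W)) ≐ wrap(q(wrap(R),wrap(X1))).
Decompose wrap/1: q(wrap(wrap(q(q(wrap(q(n,0)),wrap(q(n,0))),q(wrap(q(n,0)),0)))),W) ≐ q(wrap(R),wrap(X1)).
Decompose q/2: wrap(wrap(q(q(wrap(q(n,0)),wrap(q(n,0))),q(wrap(q(n,0)),0)))) ≐ wrap(R),  W ≐ wrap(X1).
Decompose wrap/1: wrap(q(q(wrap(q(n,0)),wrap(q(n,0))),q(wrap(q(n,0)),0))) ≐ R.
Bind R := wrap(q(q(wrap(q(n,0)),wrap(q(n,0))),q(wrap(q(n,0)),0))); substituting into the one remaining equation that mentions R gives: q(Q,q(X1,wrap(wrap(q(q(wrap(q(n,0)),wrap(q(n,0))),q(wrap(q(n,0)),0)))))) ≐ q(wrap(c),q(q(Q,n),Y1)).
Bind W := wrap(X1); no other remaining equation mentions W.
Decompose q/2: Q ≐ wrap(c),  q(X1,wrap(wrap(q(q(wrap(q(n,0)),wrap(q(n,0))),q(wrap(q(n,0)),0))))) ≐ q(q(Q,n),Y1).
Bind Q := wrap(c); substituting into the remaining equation gives: q(X1,wrap(wrap(q(q(wrap(q(n,0)),wrap(q(n,0))),q(wrap(q(n,0)),0))))) ≐ q(q(wrap(c),n),Y1).
Decompose q/2: X1 ≐ q(wrap(c),n),  wrap(wrap(q(q(wrap(q(n,0)),wrap(q(n,0))),q(wrap(q(n,0)),0)))) ≐ Y1.
Bind X1 := q(wrap(c),n); no other remaining equation mentions X1. Substituting into the earlier bindings gives M := q(wrap(c),n), W := wrap(q(wrap(c),n)).
Bind Y1 := wrap(wrap(q(q(wrap(q(n,0)),wrap(q(n,0))),q(wrap(q(n,0)),0)))).
MGU = { P -> wrap(q(n,0)), T -> q(q(wrap(q(n,0)),wrap(q(n,0))),q(wrap(q(n,0)),0)), B -> 0, M -> q(wrap(c),n), R -> wrap(q(q(wrap(q(n,0)),wrap(q(n,0))),q(wrap(q(n,0)),0))), W -> wrap(q(wrap(c),n)), Q -> wrap(c), X1 -> q(wrap(c),n), Y1 -> wrap(wrap(q(q(wrap(q(n,0)),wrap(q(n,0))),q(wrap(q(n,0)),0)))) }, so W -> wrap(q(wrap(c),n)).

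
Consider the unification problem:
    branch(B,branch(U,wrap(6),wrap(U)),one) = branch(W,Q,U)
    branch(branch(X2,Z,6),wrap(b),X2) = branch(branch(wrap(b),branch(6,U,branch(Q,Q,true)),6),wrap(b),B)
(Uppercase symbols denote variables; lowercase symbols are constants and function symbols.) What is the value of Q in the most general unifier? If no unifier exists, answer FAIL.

Decompose branch/3: B = W,  branch(U,wrap(6),wrap(U)) = Q,  one = U.
Bind B := W; substituting into the one remaining equation that mentions B gives: branch(branch(X2,Z,6),wrap(b),X2) = branch(branch(wrap(b),branch(6,U,branch(Q,Q,true)),6),wrap(b),W).
Bind Q := branch(U,wrap(6),wrap(U)); substituting into the one remaining equation that mentions Q gives: branch(branch(X2,Z,6),wrap(b),X2) = branch(branch(wrap(b),branch(6,U,branch(branch(U,wrap(6),wrap(U)),branch(U,wrap(6),wrap(U)),true)),6),wrap(b),W).
Bind U := one; substituting into the remaining equation gives: branch(branch(X2,Z,6),wrap(b),X2) = branch(branch(wrap(b),branch(6,one,branch(branch(one,wrap(6),wrap(one)),branch(one,wrap(6),wrap(one)),true)),6),wrap(b),W). Substituting into the earlier binding gives Q := branch(one,wrap(6),wrap(one)).
Decompose branch/3: branch(X2,Z,6) = branch(wrap(b),branch(6,one,branch(branch(one,wrap(6),wrap(one)),branch(one,wrap(6),wrap(one)),true)),6),  wrap(b) = wrap(b),  X2 = W.
Decompose branch/3: X2 = wrap(b),  Z = branch(6,one,branch(branch(one,wrap(6),wrap(one)),branch(one,wrap(6),wrap(one)),true)),  6 = 6.
Bind X2 := wrap(b); substituting into the one remaining equation that mentions X2 gives: wrap(b) = W.
Bind Z := branch(6,one,branch(branch(one,wrap(6),wrap(one)),branch(one,wrap(6),wrap(one)),true)); no other remaining equation mentions Z.
Delete trivial equation 6 = 6.
Delete trivial equation wrap(b) = wrap(b).
Bind W := wrap(b). Substituting into the earlier binding gives B := wrap(b).
MGU = { B := wrap(b), Q := branch(one,wrap(6),wrap(one)), U := one, X2 := wrap(b), Z := branch(6,one,branch(branch(one,wrap(6),wrap(one)),branch(one,wrap(6),wrap(one)),true)), W := wrap(b) }, so Q := branch(one,wrap(6),wrap(one)).

branch(one,wrap(6),wrap(one))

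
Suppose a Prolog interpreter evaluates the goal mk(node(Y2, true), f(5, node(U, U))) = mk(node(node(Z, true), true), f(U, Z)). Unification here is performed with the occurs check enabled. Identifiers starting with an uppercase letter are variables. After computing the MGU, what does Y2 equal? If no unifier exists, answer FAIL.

Decompose mk/2: node(Y2, true) = node(node(Z, true), true),  f(5, node(U, U)) = f(U, Z).
Decompose node/2: Y2 = node(Z, true),  true = true.
Bind Y2 := node(Z, true); no other remaining equation mentions Y2.
Delete trivial equation true = true.
Decompose f/2: 5 = U,  node(U, U) = Z.
Bind U := 5; substituting into the remaining equation gives: node(5, 5) = Z.
Bind Z := node(5, 5). Substituting into the earlier binding gives Y2 := node(node(5, 5), true).
MGU = { Y2 ↦ node(node(5, 5), true), U ↦ 5, Z ↦ node(5, 5) }, so Y2 ↦ node(node(5, 5), true).

node(node(5, 5), true)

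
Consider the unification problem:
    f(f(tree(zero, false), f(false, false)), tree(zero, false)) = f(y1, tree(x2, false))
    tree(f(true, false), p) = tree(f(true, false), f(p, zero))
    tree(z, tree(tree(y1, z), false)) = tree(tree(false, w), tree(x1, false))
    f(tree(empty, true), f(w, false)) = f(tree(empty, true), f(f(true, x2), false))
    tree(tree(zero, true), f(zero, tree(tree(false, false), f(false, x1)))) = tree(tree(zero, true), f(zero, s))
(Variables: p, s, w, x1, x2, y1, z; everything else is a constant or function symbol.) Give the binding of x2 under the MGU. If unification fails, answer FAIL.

FAIL

Decompose f/2: f(tree(zero, false), f(false, false)) = y1,  tree(zero, false) = tree(x2, false).
Bind y1 := f(tree(zero, false), f(false, false)); substituting into the one remaining equation that mentions y1 gives: tree(z, tree(tree(f(tree(zero, false), f(false, false)), z), false)) = tree(tree(false, w), tree(x1, false)).
Decompose tree/2: zero = x2,  false = false.
Bind x2 := zero; substituting into the one remaining equation that mentions x2 gives: f(tree(empty, true), f(w, false)) = f(tree(empty, true), f(f(true, zero), false)).
Delete trivial equation false = false.
Decompose tree/2: f(true, false) = f(true, false),  p = f(p, zero).
Delete trivial equation f(true, false) = f(true, false).
Occurs check fails: p occurs in f(p, zero); the equation p = f(p, zero) has no finite solution.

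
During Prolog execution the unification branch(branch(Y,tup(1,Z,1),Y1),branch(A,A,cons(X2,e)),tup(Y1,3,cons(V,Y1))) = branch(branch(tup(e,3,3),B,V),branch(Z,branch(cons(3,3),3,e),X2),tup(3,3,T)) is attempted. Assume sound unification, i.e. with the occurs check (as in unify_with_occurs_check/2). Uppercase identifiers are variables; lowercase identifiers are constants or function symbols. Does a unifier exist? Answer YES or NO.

Decompose branch/3: branch(Y,tup(1,Z,1),Y1) = branch(tup(e,3,3),B,V),  branch(A,A,cons(X2,e)) = branch(Z,branch(cons(3,3),3,e),X2),  tup(Y1,3,cons(V,Y1)) = tup(3,3,T).
Decompose branch/3: Y = tup(e,3,3),  tup(1,Z,1) = B,  Y1 = V.
Bind Y := tup(e,3,3); no other remaining equation mentions Y.
Bind B := tup(1,Z,1); no other remaining equation mentions B.
Bind Y1 := V; substituting into the one remaining equation that mentions Y1 gives: tup(V,3,cons(V,V)) = tup(3,3,T).
Decompose branch/3: A = Z,  A = branch(cons(3,3),3,e),  cons(X2,e) = X2.
Bind A := Z; substituting into the one remaining equation that mentions A gives: Z = branch(cons(3,3),3,e).
Bind Z := branch(cons(3,3),3,e); no other remaining equation mentions Z. Substituting into the earlier bindings gives B := tup(1,branch(cons(3,3),3,e),1), A := branch(cons(3,3),3,e).
Occurs check fails: X2 occurs in cons(X2,e); the equation X2 = cons(X2,e) has no finite solution.

NO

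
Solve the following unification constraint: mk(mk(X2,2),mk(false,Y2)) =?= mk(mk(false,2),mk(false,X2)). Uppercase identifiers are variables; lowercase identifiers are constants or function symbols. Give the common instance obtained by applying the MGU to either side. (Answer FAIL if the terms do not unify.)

mk(mk(false,2),mk(false,false))

Decompose mk/2: mk(X2,2) =?= mk(false,2),  mk(false,Y2) =?= mk(false,X2).
Decompose mk/2: X2 =?= false,  2 =?= 2.
Bind X2 := false; substituting into the one remaining equation that mentions X2 gives: mk(false,Y2) =?= mk(false,false).
Delete trivial equation 2 =?= 2.
Decompose mk/2: false =?= false,  Y2 =?= false.
Delete trivial equation false =?= false.
Bind Y2 := false.
Applying the MGU to either side gives mk(mk(false,2),mk(false,false)).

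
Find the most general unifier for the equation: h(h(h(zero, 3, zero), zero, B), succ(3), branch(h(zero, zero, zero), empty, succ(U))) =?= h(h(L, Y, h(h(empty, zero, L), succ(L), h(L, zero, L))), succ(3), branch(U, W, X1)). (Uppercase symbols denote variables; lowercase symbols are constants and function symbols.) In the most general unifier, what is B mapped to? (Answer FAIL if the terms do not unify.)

h(h(empty, zero, h(zero, 3, zero)), succ(h(zero, 3, zero)), h(h(zero, 3, zero), zero, h(zero, 3, zero)))

Decompose h/3: h(h(zero, 3, zero), zero, B) =?= h(L, Y, h(h(empty, zero, L), succ(L), h(L, zero, L))),  succ(3) =?= succ(3),  branch(h(zero, zero, zero), empty, succ(U)) =?= branch(U, W, X1).
Decompose h/3: h(zero, 3, zero) =?= L,  zero =?= Y,  B =?= h(h(empty, zero, L), succ(L), h(L, zero, L)).
Bind L := h(zero, 3, zero); substituting into the one remaining equation that mentions L gives: B =?= h(h(empty, zero, h(zero, 3, zero)), succ(h(zero, 3, zero)), h(h(zero, 3, zero), zero, h(zero, 3, zero))).
Bind Y := zero; no other remaining equation mentions Y.
Bind B := h(h(empty, zero, h(zero, 3, zero)), succ(h(zero, 3, zero)), h(h(zero, 3, zero), zero, h(zero, 3, zero))); no other remaining equation mentions B.
Delete trivial equation succ(3) =?= succ(3).
Decompose branch/3: h(zero, zero, zero) =?= U,  empty =?= W,  succ(U) =?= X1.
Bind U := h(zero, zero, zero); substituting into the one remaining equation that mentions U gives: succ(h(zero, zero, zero)) =?= X1.
Bind W := empty; no other remaining equation mentions W.
Bind X1 := succ(h(zero, zero, zero)).
MGU = { L := h(zero, 3, zero), Y := zero, B := h(h(empty, zero, h(zero, 3, zero)), succ(h(zero, 3, zero)), h(h(zero, 3, zero), zero, h(zero, 3, zero))), U := h(zero, zero, zero), W := empty, X1 := succ(h(zero, zero, zero)) }, so B := h(h(empty, zero, h(zero, 3, zero)), succ(h(zero, 3, zero)), h(h(zero, 3, zero), zero, h(zero, 3, zero))).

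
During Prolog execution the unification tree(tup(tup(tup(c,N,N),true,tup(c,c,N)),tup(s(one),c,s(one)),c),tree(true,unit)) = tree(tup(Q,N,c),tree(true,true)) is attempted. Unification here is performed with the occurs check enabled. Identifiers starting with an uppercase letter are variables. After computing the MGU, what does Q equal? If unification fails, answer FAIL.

Decompose tree/2: tup(tup(tup(c,N,N),true,tup(c,c,N)),tup(s(one),c,s(one)),c) = tup(Q,N,c),  tree(true,unit) = tree(true,true).
Decompose tup/3: tup(tup(c,N,N),true,tup(c,c,N)) = Q,  tup(s(one),c,s(one)) = N,  c = c.
Bind Q := tup(tup(c,N,N),true,tup(c,c,N)); no other remaining equation mentions Q.
Bind N := tup(s(one),c,s(one)); no other remaining equation mentions N. Substituting into the earlier binding gives Q := tup(tup(c,tup(s(one),c,s(one)),tup(s(one),c,s(one))),true,tup(c,c,tup(s(one),c,s(one)))).
Delete trivial equation c = c.
Decompose tree/2: true = true,  unit = true.
Delete trivial equation true = true.
Clash: constants unit and true differ; no unifier exists.

FAIL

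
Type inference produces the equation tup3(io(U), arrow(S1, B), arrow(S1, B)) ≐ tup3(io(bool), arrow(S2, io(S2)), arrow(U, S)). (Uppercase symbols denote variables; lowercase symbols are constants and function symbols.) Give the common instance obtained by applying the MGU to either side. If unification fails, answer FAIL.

tup3(io(bool), arrow(bool, io(bool)), arrow(bool, io(bool)))

Decompose tup3/3: io(U) ≐ io(bool),  arrow(S1, B) ≐ arrow(S2, io(S2)),  arrow(S1, B) ≐ arrow(U, S).
Decompose io/1: U ≐ bool.
Bind U := bool; substituting into the one remaining equation that mentions U gives: arrow(S1, B) ≐ arrow(bool, S).
Decompose arrow/2: S1 ≐ S2,  B ≐ io(S2).
Bind S1 := S2; substituting into the one remaining equation that mentions S1 gives: arrow(S2, B) ≐ arrow(bool, S).
Bind B := io(S2); substituting into the remaining equation gives: arrow(S2, io(S2)) ≐ arrow(bool, S).
Decompose arrow/2: S2 ≐ bool,  io(S2) ≐ S.
Bind S2 := bool; substituting into the remaining equation gives: io(bool) ≐ S. Substituting into the earlier bindings gives S1 := bool, B := io(bool).
Bind S := io(bool).
Applying the MGU to either side gives tup3(io(bool), arrow(bool, io(bool)), arrow(bool, io(bool))).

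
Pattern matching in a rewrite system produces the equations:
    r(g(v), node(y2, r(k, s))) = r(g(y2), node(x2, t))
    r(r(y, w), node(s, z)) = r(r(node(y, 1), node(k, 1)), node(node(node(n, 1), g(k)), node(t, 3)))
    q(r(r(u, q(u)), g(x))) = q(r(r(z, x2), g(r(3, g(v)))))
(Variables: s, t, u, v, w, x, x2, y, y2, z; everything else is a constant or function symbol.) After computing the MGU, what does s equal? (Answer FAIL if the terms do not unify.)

Decompose r/2: g(v) = g(y2),  node(y2, r(k, s)) = node(x2, t).
Decompose g/1: v = y2.
Bind v := y2; substituting into the one remaining equation that mentions v gives: q(r(r(u, q(u)), g(x))) = q(r(r(z, x2), g(r(3, g(y2))))).
Decompose node/2: y2 = x2,  r(k, s) = t.
Bind y2 := x2; substituting into the one remaining equation that mentions y2 gives: q(r(r(u, q(u)), g(x))) = q(r(r(z, x2), g(r(3, g(x2))))). Substituting into the earlier binding gives v := x2.
Bind t := r(k, s); substituting into the one remaining equation that mentions t gives: r(r(y, w), node(s, z)) = r(r(node(y, 1), node(k, 1)), node(node(node(n, 1), g(k)), node(r(k, s), 3))).
Decompose r/2: r(y, w) = r(node(y, 1), node(k, 1)),  node(s, z) = node(node(node(n, 1), g(k)), node(r(k, s), 3)).
Decompose r/2: y = node(y, 1),  w = node(k, 1).
Occurs check fails: y occurs in node(y, 1); the equation y = node(y, 1) has no finite solution.

FAIL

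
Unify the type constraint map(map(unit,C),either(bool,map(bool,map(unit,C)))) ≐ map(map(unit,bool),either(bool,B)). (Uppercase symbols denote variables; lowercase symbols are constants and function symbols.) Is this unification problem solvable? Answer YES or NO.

Decompose map/2: map(unit,C) ≐ map(unit,bool),  either(bool,map(bool,map(unit,C))) ≐ either(bool,B).
Decompose map/2: unit ≐ unit,  C ≐ bool.
Delete trivial equation unit ≐ unit.
Bind C := bool; substituting into the remaining equation gives: either(bool,map(bool,map(unit,bool))) ≐ either(bool,B).
Decompose either/2: bool ≐ bool,  map(bool,map(unit,bool)) ≐ B.
Delete trivial equation bool ≐ bool.
Bind B := map(bool,map(unit,bool)).
No equations remain and no clash or occurs-check failure arose, so a unifier exists.

YES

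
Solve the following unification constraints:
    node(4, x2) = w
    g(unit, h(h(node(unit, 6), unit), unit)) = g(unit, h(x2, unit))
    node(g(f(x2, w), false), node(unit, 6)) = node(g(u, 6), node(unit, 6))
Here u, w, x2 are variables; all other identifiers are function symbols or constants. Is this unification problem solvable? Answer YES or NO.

NO

Bind w := node(4, x2); substituting into the one remaining equation that mentions w gives: node(g(f(x2, node(4, x2)), false), node(unit, 6)) = node(g(u, 6), node(unit, 6)).
Decompose g/2: unit = unit,  h(h(node(unit, 6), unit), unit) = h(x2, unit).
Delete trivial equation unit = unit.
Decompose h/2: h(node(unit, 6), unit) = x2,  unit = unit.
Bind x2 := h(node(unit, 6), unit); substituting into the one remaining equation that mentions x2 gives: node(g(f(h(node(unit, 6), unit), node(4, h(node(unit, 6), unit))), false), node(unit, 6)) = node(g(u, 6), node(unit, 6)). Substituting into the earlier binding gives w := node(4, h(node(unit, 6), unit)).
Delete trivial equation unit = unit.
Decompose node/2: g(f(h(node(unit, 6), unit), node(4, h(node(unit, 6), unit))), false) = g(u, 6),  node(unit, 6) = node(unit, 6).
Decompose g/2: f(h(node(unit, 6), unit), node(4, h(node(unit, 6), unit))) = u,  false = 6.
Bind u := f(h(node(unit, 6), unit), node(4, h(node(unit, 6), unit))); no other remaining equation mentions u.
Clash: constants false and 6 differ; no unifier exists.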